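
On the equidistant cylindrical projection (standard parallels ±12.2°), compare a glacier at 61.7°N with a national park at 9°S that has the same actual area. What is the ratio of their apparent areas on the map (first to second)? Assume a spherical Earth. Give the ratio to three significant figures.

In the equirectangular projection with standard parallel φ₀ = 12.2° (x = Rλ cos φ₀, y = Rφ), meridians are true-scale (h = 1) and the parallel scale is k = cos φ₀ / cos φ.
Areal scale at 61.7°: h·k = 1.000 × 2.062 = 2.062.
Areal scale at 9°: h·k = 1.000 × 0.9896 = 0.9896.
Ratio = 2.062/0.9896 ≈ 2.08.

2.08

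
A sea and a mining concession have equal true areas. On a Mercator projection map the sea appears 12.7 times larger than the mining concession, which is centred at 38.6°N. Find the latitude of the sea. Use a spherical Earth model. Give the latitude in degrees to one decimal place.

For equal true areas on Mercator, apparent areas scale as sec²φ, so the ratio is cos²φ₂ / cos²φ₁.
cos²φ₂ / cos²φ₁ = 12.7  ⇒  cos φ₁ = cos 38.6° / √12.7 = 0.7815/3.564 = 0.2193.
φ₁ = arccos(0.2193) ≈ 77.3°.

77.3°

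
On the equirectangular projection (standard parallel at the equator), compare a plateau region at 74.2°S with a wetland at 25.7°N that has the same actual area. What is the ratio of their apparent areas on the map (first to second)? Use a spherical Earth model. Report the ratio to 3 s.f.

Plate carrée maps x = Rλ, y = Rφ. The meridian scale is h = 1 and the parallel scale is k = 1/cos φ = sec φ.
Areal scale at 74.2°: h·k = 1.000 × 3.673 = 3.673.
Areal scale at 25.7°: h·k = 1.000 × 1.110 = 1.110.
Ratio = 3.673/1.110 ≈ 3.31.

3.31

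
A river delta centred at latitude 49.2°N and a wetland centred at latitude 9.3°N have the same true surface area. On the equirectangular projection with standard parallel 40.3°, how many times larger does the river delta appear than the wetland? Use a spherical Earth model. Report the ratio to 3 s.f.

1.51

The equidistant cylindrical projection with φ₀ = 40.3° has h = 1 (meridians true) and k = cos φ₀ / cos φ along parallels.
Areal scale at 49.2°: h·k = 1.000 × 1.167 = 1.167.
Areal scale at 9.3°: h·k = 1.000 × 0.7728 = 0.7728.
Ratio = 1.167/0.7728 ≈ 1.51.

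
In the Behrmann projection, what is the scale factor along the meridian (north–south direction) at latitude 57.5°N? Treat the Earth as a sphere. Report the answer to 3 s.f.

0.620

The Behrmann projection is cylindrical equal-area with φ₀ = 30°. A cylindrical equal-area projection with standard parallel φ₀ has meridian scale h = cos φ / cos φ₀ and parallel scale k = cos φ₀ / cos φ (so areas are preserved, h·k = 1).
h = cos 57.5° / cos 30° = 0.5373/0.8660 = 0.6204.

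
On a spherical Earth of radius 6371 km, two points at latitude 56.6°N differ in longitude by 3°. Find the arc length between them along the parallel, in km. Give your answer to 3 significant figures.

Arc length along a parallel = R cos φ · Δλ (with Δλ in radians).
= 6371 × cos 56.6° × (3° × π/180) = 6371 × 0.5505 × 0.05236 ≈ 184 km.

184 km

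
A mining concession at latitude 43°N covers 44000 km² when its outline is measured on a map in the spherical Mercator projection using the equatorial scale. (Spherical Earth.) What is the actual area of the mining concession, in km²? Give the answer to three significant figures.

For Mercator, h = k = sec φ (a conformal cylindrical projection has a single point scale, 1/cos φ).
Areal scale = k² = sec²φ = 1/cos²(43°) = 1/0.7314² = 1.870.
True area = apparent / (areal scale) = 44000 / 1.870 ≈ 23500 km².

23500 km²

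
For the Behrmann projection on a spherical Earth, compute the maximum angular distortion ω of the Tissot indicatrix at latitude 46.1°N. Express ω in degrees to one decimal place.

Behrmann is a cylindrical equal-area projection with standard parallels at ±30°. For cylindrical equal-area with standard parallel φ₀, h = cos φ / cos φ₀ and k = cos φ₀ / cos φ, so h·k = 1.
At 46.1°: h = 0.8007, k = 1.249; principal scales a = 1.249, b = 0.8007.
sin(ω/2) = (a − b)/(a + b) = 0.4483/2.050 = 0.2187, so ω = 2 arcsin(0.2187) ≈ 25.3°.

25.3°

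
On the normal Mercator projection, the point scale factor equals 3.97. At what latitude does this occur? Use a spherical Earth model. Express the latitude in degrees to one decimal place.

75.4°

Mercator scale is k = sec φ = 1/cos φ.
1/cos φ = 3.97  ⇒  cos φ = 0.2519  ⇒  φ = arccos(0.2519) ≈ 75.4°.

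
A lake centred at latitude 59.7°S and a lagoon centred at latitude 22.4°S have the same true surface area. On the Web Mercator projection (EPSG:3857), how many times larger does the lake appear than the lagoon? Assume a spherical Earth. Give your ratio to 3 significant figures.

Mercator areal scale is sec²φ.
At 59.7°: sec²(59.7°) = 1/0.5045² = 3.929.
At 22.4°: sec²(22.4°) = 1/0.9245² = 1.170.
Ratio = 3.929/1.170 = cos²(22.4°)/cos²(59.7°) ≈ 3.36.

3.36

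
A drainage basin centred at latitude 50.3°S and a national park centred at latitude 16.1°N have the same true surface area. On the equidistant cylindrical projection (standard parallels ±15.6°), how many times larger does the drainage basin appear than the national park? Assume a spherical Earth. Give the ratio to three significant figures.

With standard parallel φ₀ = 15.6°, the equirectangular projection gives x = Rλ cos φ₀, y = Rφ, so h = 1 and k = cos 15.6° / cos φ.
Areal scale at 50.3°: h·k = 1.000 × 1.508 = 1.508.
Areal scale at 16.1°: h·k = 1.000 × 1.002 = 1.002.
Ratio = 1.508/1.002 ≈ 1.50.

1.50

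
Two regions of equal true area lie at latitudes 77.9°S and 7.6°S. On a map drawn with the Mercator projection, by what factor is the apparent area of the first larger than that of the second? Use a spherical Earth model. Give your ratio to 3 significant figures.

22.4

Mercator is conformal with k = sec φ, so areal scale = k² = sec²φ.
At 77.9°: sec²(77.9°) = 1/0.2096² = 22.76.
At 7.6°: sec²(7.6°) = 1/0.9912² = 1.018.
Ratio = 22.76/1.018 = cos²(7.6°)/cos²(77.9°) ≈ 22.4.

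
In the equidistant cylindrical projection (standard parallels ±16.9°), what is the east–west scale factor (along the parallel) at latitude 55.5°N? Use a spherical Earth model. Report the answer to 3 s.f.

1.69

In the equirectangular projection with standard parallel φ₀ = 16.9° (x = Rλ cos φ₀, y = Rφ), meridians are true-scale (h = 1) and the parallel scale is k = cos φ₀ / cos φ.
k = cos 16.9° / cos 55.5° = 0.9568/0.5664 = 1.689.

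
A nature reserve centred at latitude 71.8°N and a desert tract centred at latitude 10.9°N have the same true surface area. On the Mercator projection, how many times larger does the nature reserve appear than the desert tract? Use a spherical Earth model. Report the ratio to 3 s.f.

9.88

Mercator areal scale is sec²φ.
At 71.8°: sec²(71.8°) = 1/0.3123² = 10.25.
At 10.9°: sec²(10.9°) = 1/0.9820² = 1.037.
Ratio = 10.25/1.037 = cos²(10.9°)/cos²(71.8°) ≈ 9.88.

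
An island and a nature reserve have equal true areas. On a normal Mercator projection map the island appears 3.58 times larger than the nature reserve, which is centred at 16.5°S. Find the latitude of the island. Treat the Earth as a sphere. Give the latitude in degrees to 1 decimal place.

59.6°

Mercator areal scale is sec²φ, so apparent-area ratio = sec²φ₁ / sec²φ₂ = cos²φ₂ / cos²φ₁.
cos²φ₂ / cos²φ₁ = 3.58  ⇒  cos φ₁ = cos 16.5° / √3.58 = 0.9588/1.892 = 0.5068.
φ₁ = arccos(0.5068) ≈ 59.6°.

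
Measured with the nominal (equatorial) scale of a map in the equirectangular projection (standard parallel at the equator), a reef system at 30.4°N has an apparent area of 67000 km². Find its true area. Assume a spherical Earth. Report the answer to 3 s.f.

57800 km²

For the equirectangular projection with φ₀ = 0 (plate carrée), h = 1 along meridians and k = sec φ along parallels.
Areal scale = h·k = 1 × sec φ; at 30.4°, h = 1.000, k = 1.159, so h·k = 1.159.
True area = apparent / (areal scale) = 67000 / 1.159 ≈ 57800 km².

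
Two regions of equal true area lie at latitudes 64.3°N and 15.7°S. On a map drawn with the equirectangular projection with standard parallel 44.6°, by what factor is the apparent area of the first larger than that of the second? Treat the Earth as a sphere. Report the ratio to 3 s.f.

With standard parallel φ₀ = 44.6°, the equirectangular projection gives x = Rλ cos φ₀, y = Rφ, so h = 1 and k = cos 44.6° / cos φ.
Areal scale at 64.3°: h·k = 1.000 × 1.642 = 1.642.
Areal scale at 15.7°: h·k = 1.000 × 0.7396 = 0.7396.
Ratio = 1.642/0.7396 ≈ 2.22.

2.22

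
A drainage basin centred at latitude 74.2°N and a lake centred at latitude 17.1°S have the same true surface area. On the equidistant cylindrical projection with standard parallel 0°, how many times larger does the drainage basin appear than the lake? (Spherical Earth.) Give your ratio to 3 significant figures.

3.51

Plate carrée maps x = Rλ, y = Rφ. The meridian scale is h = 1 and the parallel scale is k = 1/cos φ = sec φ.
Areal scale at 74.2°: h·k = 1.000 × 3.673 = 3.673.
Areal scale at 17.1°: h·k = 1.000 × 1.046 = 1.046.
Ratio = 3.673/1.046 ≈ 3.51.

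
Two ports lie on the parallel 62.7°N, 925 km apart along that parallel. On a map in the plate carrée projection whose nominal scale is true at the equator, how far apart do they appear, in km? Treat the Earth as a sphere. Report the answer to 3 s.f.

For the equirectangular projection with φ₀ = 0 (plate carrée), h = 1 along meridians and k = sec φ along parallels.
Along the parallel, k = sec 62.7° = 1/0.4586 = 2.180.
Map distance = 925 × 2.180 ≈ 2020 km.

2020 km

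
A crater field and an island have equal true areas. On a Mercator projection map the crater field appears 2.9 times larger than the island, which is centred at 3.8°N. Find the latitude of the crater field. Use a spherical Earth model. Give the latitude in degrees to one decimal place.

54.1°

On Mercator, (apparent₁)/(apparent₂) = sec²φ₁ / sec²φ₂ when true areas are equal.
cos²φ₂ / cos²φ₁ = 2.9  ⇒  cos φ₁ = cos 3.8° / √2.9 = 0.9978/1.703 = 0.5859.
φ₁ = arccos(0.5859) ≈ 54.1°.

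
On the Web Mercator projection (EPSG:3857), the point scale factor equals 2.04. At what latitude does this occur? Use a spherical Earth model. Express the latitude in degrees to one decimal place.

60.6°

Mercator scale is k = sec φ = 1/cos φ.
1/cos φ = 2.04  ⇒  cos φ = 0.4902  ⇒  φ = arccos(0.4902) ≈ 60.6°.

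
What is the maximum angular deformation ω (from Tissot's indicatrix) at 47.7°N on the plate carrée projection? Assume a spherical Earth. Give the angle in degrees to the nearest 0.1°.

Plate carrée maps x = Rλ, y = Rφ. The meridian scale is h = 1 and the parallel scale is k = 1/cos φ = sec φ.
At 47.7°: h = 1.000, k = 1.486; principal scales a = 1.486, b = 1.000.
sin(ω/2) = (a − b)/(a + b) = 0.4859/2.486 = 0.1954, so ω = 2 arcsin(0.1954) ≈ 22.5°.

22.5°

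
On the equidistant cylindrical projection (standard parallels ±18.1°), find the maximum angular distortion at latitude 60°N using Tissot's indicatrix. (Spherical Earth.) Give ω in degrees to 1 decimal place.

With standard parallel φ₀ = 18.1°, the equirectangular projection gives x = Rλ cos φ₀, y = Rφ, so h = 1 and k = cos 18.1° / cos φ.
At 60°: h = 1.000, k = 1.901; principal scales a = 1.901, b = 1.000.
sin(ω/2) = (a − b)/(a + b) = 0.9010/2.901 = 0.3106, so ω = 2 arcsin(0.3106) ≈ 36.2°.

36.2°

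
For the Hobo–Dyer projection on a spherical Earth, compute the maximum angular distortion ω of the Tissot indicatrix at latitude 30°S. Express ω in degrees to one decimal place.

The Hobo–Dyer projection is cylindrical equal-area with φ₀ = 37.5°. Cylindrical equal-area (φ₀ = 37.5°): h = cos φ / cos 37.5° along meridians, k = cos 37.5° / cos φ along parallels; h·k = 1.
At 30°: h = 1.092, k = 0.9161; principal scales a = 1.092, b = 0.9161.
sin(ω/2) = (a − b)/(a + b) = 0.1755/2.008 = 0.08742, so ω = 2 arcsin(0.08742) ≈ 10.0°.

10.0°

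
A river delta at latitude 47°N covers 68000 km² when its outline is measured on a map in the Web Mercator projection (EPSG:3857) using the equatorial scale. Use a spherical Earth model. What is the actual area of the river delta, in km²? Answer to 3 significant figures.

31600 km²

Mercator is conformal, so the point scale is isotropic: h = k = sec φ = 1/cos φ.
Areal scale = k² = sec²φ = 1/cos²(47°) = 1/0.6820² = 2.150.
True area = apparent / (areal scale) = 68000 / 2.150 ≈ 31600 km².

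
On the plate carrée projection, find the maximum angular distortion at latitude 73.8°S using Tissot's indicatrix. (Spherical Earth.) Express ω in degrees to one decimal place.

For the equirectangular projection with φ₀ = 0 (plate carrée), h = 1 along meridians and k = sec φ along parallels.
At 73.8°: h = 1.000, k = 3.584; principal scales a = 3.584, b = 1.000.
sin(ω/2) = (a − b)/(a + b) = 2.584/4.584 = 0.5637, so ω = 2 arcsin(0.5637) ≈ 68.6°.

68.6°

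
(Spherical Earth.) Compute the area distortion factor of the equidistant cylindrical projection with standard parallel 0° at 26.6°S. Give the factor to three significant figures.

For the equirectangular projection with φ₀ = 0 (plate carrée), h = 1 along meridians and k = sec φ along parallels.
Areal scale = h·k = 1 × sec φ; at 26.6°, h = 1.000, k = 1.118, so h·k = 1.118.

1.12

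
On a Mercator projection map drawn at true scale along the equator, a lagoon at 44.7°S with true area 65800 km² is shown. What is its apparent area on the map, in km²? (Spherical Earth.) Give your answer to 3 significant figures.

Mercator is conformal, so the point scale is isotropic: h = k = sec φ = 1/cos φ.
Areal scale = k² = sec²φ = 1/cos²(44.7°) = 1/0.7108² = 1.979.
Apparent area = 65800 × 1.979 ≈ 130000 km².

130000 km²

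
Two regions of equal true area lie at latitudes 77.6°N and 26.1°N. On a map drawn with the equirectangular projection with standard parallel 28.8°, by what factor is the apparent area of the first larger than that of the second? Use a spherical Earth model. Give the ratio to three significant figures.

4.18

The equidistant cylindrical projection with φ₀ = 28.8° has h = 1 (meridians true) and k = cos φ₀ / cos φ along parallels.
Areal scale at 77.6°: h·k = 1.000 × 4.081 = 4.081.
Areal scale at 26.1°: h·k = 1.000 × 0.9758 = 0.9758.
Ratio = 4.081/0.9758 ≈ 4.18.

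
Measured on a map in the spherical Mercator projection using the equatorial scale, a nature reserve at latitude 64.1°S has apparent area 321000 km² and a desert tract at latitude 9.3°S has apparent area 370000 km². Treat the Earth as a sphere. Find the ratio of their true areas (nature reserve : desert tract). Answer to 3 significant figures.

0.170

Since Mercator area scale is 1/cos²φ, the true area equals the apparent area multiplied by cos²φ.
True area of nature reserve: 321000 × cos²(64.1°) = 321000 × 0.1908 = 61250 km².
True area of desert tract: 370000 × cos²(9.3°) = 370000 × 0.9739 = 360300 km².
Ratio = 61250 / 360300 ≈ 0.170.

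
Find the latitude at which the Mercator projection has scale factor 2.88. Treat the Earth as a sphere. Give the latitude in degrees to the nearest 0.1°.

69.7°

Mercator scale is k = sec φ = 1/cos φ.
1/cos φ = 2.88  ⇒  cos φ = 0.3472  ⇒  φ = arccos(0.3472) ≈ 69.7°.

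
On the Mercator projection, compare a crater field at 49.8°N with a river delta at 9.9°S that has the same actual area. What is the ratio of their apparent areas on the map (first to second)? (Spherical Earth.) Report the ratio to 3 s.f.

Mercator is conformal with k = sec φ, so areal scale = k² = sec²φ.
At 49.8°: sec²(49.8°) = 1/0.6455² = 2.400.
At 9.9°: sec²(9.9°) = 1/0.9851² = 1.030.
Ratio = 2.400/1.030 = cos²(9.9°)/cos²(49.8°) ≈ 2.33.

2.33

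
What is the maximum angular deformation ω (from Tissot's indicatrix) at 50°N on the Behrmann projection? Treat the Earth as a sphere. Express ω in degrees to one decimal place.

33.7°

The Behrmann projection is cylindrical equal-area with φ₀ = 30°. A cylindrical equal-area projection with standard parallel φ₀ has meridian scale h = cos φ / cos φ₀ and parallel scale k = cos φ₀ / cos φ (so areas are preserved, h·k = 1).
At 50°: h = 0.7422, k = 1.347; principal scales a = 1.347, b = 0.7422.
sin(ω/2) = (a − b)/(a + b) = 0.6051/2.090 = 0.2896, so ω = 2 arcsin(0.2896) ≈ 33.7°.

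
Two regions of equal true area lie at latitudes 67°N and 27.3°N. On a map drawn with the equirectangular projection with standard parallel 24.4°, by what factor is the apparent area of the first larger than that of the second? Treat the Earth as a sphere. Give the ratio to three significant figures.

With standard parallel φ₀ = 24.4°, the equirectangular projection gives x = Rλ cos φ₀, y = Rφ, so h = 1 and k = cos 24.4° / cos φ.
Areal scale at 67°: h·k = 1.000 × 2.331 = 2.331.
Areal scale at 27.3°: h·k = 1.000 × 1.025 = 1.025.
Ratio = 2.331/1.025 ≈ 2.27.

2.27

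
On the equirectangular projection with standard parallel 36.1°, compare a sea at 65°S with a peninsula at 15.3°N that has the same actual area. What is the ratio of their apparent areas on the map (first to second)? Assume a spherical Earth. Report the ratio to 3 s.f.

2.28

The equidistant cylindrical projection with φ₀ = 36.1° has h = 1 (meridians true) and k = cos φ₀ / cos φ along parallels.
Areal scale at 65°: h·k = 1.000 × 1.912 = 1.912.
Areal scale at 15.3°: h·k = 1.000 × 0.8377 = 0.8377.
Ratio = 1.912/0.8377 ≈ 2.28.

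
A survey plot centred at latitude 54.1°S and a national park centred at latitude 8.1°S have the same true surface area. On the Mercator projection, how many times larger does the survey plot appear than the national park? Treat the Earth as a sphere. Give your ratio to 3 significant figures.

Mercator areal scale is sec²φ.
At 54.1°: sec²(54.1°) = 1/0.5864² = 2.908.
At 8.1°: sec²(8.1°) = 1/0.9900² = 1.020.
Ratio = 2.908/1.020 = cos²(8.1°)/cos²(54.1°) ≈ 2.85.

2.85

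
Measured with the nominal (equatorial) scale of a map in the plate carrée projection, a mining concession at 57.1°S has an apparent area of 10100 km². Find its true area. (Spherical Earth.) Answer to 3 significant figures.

5490 km²

In the plate carrée (x = Rλ, y = Rφ), meridians are true-scale (h = 1) and parallels are stretched by k = sec φ.
Areal scale = h·k = 1 × sec φ; at 57.1°, h = 1.000, k = 1.841, so h·k = 1.841.
True area = apparent / (areal scale) = 10100 / 1.841 ≈ 5490 km².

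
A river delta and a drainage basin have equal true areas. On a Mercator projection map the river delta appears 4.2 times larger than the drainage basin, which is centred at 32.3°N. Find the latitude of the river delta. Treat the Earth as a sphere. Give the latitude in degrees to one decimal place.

65.6°

For equal true areas on Mercator, apparent areas scale as sec²φ, so the ratio is cos²φ₂ / cos²φ₁.
cos²φ₂ / cos²φ₁ = 4.2  ⇒  cos φ₁ = cos 32.3° / √4.2 = 0.8453/2.049 = 0.4124.
φ₁ = arccos(0.4124) ≈ 65.6°.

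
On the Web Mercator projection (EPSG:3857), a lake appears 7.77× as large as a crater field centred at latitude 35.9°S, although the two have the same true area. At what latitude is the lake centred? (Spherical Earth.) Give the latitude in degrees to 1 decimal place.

73.1°

Mercator areal scale is sec²φ, so apparent-area ratio = sec²φ₁ / sec²φ₂ = cos²φ₂ / cos²φ₁.
cos²φ₂ / cos²φ₁ = 7.77  ⇒  cos φ₁ = cos 35.9° / √7.77 = 0.8100/2.787 = 0.2906.
φ₁ = arccos(0.2906) ≈ 73.1°.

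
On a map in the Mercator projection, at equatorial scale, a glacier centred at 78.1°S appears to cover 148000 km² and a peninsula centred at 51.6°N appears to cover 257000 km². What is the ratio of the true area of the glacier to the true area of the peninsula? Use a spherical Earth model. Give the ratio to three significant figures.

Since Mercator area scale is 1/cos²φ, the true area equals the apparent area multiplied by cos²φ.
True area of glacier: 148000 × cos²(78.1°) = 148000 × 0.04252 = 6293 km².
True area of peninsula: 257000 × cos²(51.6°) = 257000 × 0.3858 = 99160 km².
Ratio = 6293 / 99160 ≈ 0.0635.

0.0635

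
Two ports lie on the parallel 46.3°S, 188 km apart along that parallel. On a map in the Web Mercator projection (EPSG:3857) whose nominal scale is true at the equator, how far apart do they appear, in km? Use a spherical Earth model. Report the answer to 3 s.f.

272 km

For Mercator, h = k = sec φ (a conformal cylindrical projection has a single point scale, 1/cos φ).
Along the parallel, k = sec 46.3° = 1/0.6909 = 1.447.
Map distance = 188 × 1.447 ≈ 272 km.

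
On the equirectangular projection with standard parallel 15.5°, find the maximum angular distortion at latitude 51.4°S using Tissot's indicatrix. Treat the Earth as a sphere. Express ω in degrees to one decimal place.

24.7°

With standard parallel φ₀ = 15.5°, the equirectangular projection gives x = Rλ cos φ₀, y = Rφ, so h = 1 and k = cos 15.5° / cos φ.
At 51.4°: h = 1.000, k = 1.545; principal scales a = 1.545, b = 1.000.
sin(ω/2) = (a − b)/(a + b) = 0.5446/2.545 = 0.2140, so ω = 2 arcsin(0.2140) ≈ 24.7°.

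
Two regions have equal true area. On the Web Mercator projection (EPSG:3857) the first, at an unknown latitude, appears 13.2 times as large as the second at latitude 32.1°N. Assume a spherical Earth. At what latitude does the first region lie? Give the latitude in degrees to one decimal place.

76.5°

Mercator areal scale is sec²φ, so apparent-area ratio = sec²φ₁ / sec²φ₂ = cos²φ₂ / cos²φ₁.
cos²φ₂ / cos²φ₁ = 13.2  ⇒  cos φ₁ = cos 32.1° / √13.2 = 0.8471/3.633 = 0.2332.
φ₁ = arccos(0.2332) ≈ 76.5°.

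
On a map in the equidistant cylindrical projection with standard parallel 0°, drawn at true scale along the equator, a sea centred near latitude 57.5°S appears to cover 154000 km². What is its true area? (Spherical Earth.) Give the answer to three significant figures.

82700 km²

Plate carrée maps x = Rλ, y = Rφ. The meridian scale is h = 1 and the parallel scale is k = 1/cos φ = sec φ.
Areal scale = h·k = 1 × sec φ; at 57.5°, h = 1.000, k = 1.861, so h·k = 1.861.
True area = apparent / (areal scale) = 154000 / 1.861 ≈ 82700 km².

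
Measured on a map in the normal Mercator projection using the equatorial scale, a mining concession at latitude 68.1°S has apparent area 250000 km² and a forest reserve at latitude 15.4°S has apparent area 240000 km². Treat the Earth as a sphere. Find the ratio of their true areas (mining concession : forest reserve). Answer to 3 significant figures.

Since Mercator area scale is 1/cos²φ, the true area equals the apparent area multiplied by cos²φ.
True area of mining concession: 250000 × cos²(68.1°) = 250000 × 0.1391 = 34780 km².
True area of forest reserve: 240000 × cos²(15.4°) = 240000 × 0.9295 = 223100 km².
Ratio = 34780 / 223100 ≈ 0.156.

0.156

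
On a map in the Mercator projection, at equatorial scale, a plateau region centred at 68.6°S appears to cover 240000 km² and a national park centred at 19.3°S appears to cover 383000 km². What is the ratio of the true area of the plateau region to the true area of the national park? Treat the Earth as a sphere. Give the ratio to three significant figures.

Mercator's areal exaggeration is sec²φ; hence true area = (apparent area) · cos²φ.
True area of plateau region: 240000 × cos²(68.6°) = 240000 × 0.1331 = 31950 km².
True area of national park: 383000 × cos²(19.3°) = 383000 × 0.8908 = 341200 km².
Ratio = 31950 / 341200 ≈ 0.0937.

0.0937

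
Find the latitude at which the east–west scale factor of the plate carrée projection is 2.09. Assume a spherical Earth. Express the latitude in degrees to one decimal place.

61.4°

Plate carrée: h = 1, k = sec φ along parallels.
sec φ = 2.09  ⇒  cos φ = 0.4785  ⇒  φ ≈ 61.4°.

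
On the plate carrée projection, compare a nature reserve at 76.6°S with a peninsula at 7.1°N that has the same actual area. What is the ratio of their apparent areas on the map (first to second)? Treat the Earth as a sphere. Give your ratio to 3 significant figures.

For the equirectangular projection with φ₀ = 0 (plate carrée), h = 1 along meridians and k = sec φ along parallels.
Areal scale at 76.6°: h·k = 1.000 × 4.315 = 4.315.
Areal scale at 7.1°: h·k = 1.000 × 1.008 = 1.008.
Ratio = 4.315/1.008 ≈ 4.28.

4.28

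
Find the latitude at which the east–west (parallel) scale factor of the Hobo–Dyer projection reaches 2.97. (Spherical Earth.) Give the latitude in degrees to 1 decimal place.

74.5°

Hobo–Dyer is a cylindrical equal-area projection with standard parallels at ±37.5°. For cylindrical equal-area with standard parallel φ₀, h = cos φ / cos φ₀ and k = cos φ₀ / cos φ, so h·k = 1.
k = cos φ₀ / cos φ = 2.97  ⇒  cos φ = cos 37.5° / 2.97 = 0.2671.
φ = arccos(0.2671) ≈ 74.5°.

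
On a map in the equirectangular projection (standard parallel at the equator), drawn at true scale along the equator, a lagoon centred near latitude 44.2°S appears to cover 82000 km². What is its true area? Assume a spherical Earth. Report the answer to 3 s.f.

Plate carrée maps x = Rλ, y = Rφ. The meridian scale is h = 1 and the parallel scale is k = 1/cos φ = sec φ.
Areal scale = h·k = 1 × sec φ; at 44.2°, h = 1.000, k = 1.395, so h·k = 1.395.
True area = apparent / (areal scale) = 82000 / 1.395 ≈ 58800 km².

58800 km²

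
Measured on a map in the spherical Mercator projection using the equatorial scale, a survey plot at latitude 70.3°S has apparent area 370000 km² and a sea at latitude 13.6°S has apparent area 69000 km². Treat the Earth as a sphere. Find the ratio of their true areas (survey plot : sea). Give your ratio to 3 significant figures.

Mercator's areal exaggeration is sec²φ; hence true area = (apparent area) · cos²φ.
True area of survey plot: 370000 × cos²(70.3°) = 370000 × 0.1136 = 42040 km².
True area of sea: 69000 × cos²(13.6°) = 69000 × 0.9447 = 65180 km².
Ratio = 42040 / 65180 ≈ 0.645.

0.645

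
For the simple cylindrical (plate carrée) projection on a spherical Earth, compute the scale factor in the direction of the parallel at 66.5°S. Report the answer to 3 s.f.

2.51

In the plate carrée (x = Rλ, y = Rφ), meridians are true-scale (h = 1) and parallels are stretched by k = sec φ.
k = 1/cos 66.5° = 1/0.3987 = 2.508.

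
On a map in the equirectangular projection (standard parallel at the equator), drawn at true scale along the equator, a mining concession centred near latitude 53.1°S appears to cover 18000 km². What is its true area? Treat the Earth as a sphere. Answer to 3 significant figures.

10800 km²

Plate carrée maps x = Rλ, y = Rφ. The meridian scale is h = 1 and the parallel scale is k = 1/cos φ = sec φ.
Areal scale = h·k = 1 × sec φ; at 53.1°, h = 1.000, k = 1.666, so h·k = 1.666.
True area = apparent / (areal scale) = 18000 / 1.666 ≈ 10800 km².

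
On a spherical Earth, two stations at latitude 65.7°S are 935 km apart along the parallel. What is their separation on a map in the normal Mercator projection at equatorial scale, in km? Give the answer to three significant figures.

2270 km

The Mercator projection is conformal; its linear scale factor is the same in every direction and equals sec φ = 1/cos φ.
Along the parallel, k = sec 65.7° = 1/0.4115 = 2.430.
Map distance = 935 × 2.430 ≈ 2270 km.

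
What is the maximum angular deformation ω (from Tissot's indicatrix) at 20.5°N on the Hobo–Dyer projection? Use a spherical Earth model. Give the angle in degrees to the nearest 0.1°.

Hobo–Dyer is a cylindrical equal-area projection with standard parallels at ±37.5°. A cylindrical equal-area projection with standard parallel φ₀ has meridian scale h = cos φ / cos φ₀ and parallel scale k = cos φ₀ / cos φ (so areas are preserved, h·k = 1).
At 20.5°: h = 1.181, k = 0.8470; principal scales a = 1.181, b = 0.8470.
sin(ω/2) = (a − b)/(a + b) = 0.3337/2.028 = 0.1646, so ω = 2 arcsin(0.1646) ≈ 18.9°.

18.9°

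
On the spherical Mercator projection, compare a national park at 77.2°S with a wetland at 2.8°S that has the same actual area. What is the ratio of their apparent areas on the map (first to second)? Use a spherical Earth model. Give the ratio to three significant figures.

20.3

Mercator is conformal with k = sec φ, so areal scale = k² = sec²φ.
At 77.2°: sec²(77.2°) = 1/0.2215² = 20.37.
At 2.8°: sec²(2.8°) = 1/0.9988² = 1.002.
Ratio = 20.37/1.002 = cos²(2.8°)/cos²(77.2°) ≈ 20.3.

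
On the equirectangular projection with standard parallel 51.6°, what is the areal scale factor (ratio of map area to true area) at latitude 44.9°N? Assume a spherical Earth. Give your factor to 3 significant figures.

The equidistant cylindrical projection with φ₀ = 51.6° has h = 1 (meridians true) and k = cos φ₀ / cos φ along parallels.
Areal scale = h·k = 1 × cos φ₀ / cos φ; at 44.9°, h = 1.000, k = 0.8769, so h·k = 0.8769.

0.877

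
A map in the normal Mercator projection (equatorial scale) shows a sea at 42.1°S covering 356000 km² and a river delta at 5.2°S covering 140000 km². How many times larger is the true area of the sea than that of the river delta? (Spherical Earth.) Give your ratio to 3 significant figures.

Since Mercator area scale is 1/cos²φ, the true area equals the apparent area multiplied by cos²φ.
True area of sea: 356000 × cos²(42.1°) = 356000 × 0.5505 = 196000 km².
True area of river delta: 140000 × cos²(5.2°) = 140000 × 0.9918 = 138900 km².
Ratio = 196000 / 138900 ≈ 1.41.

1.41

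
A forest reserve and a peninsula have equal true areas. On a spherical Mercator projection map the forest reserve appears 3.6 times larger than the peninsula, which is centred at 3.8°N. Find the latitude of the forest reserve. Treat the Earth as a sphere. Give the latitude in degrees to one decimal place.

58.3°

Mercator areal scale is sec²φ, so apparent-area ratio = sec²φ₁ / sec²φ₂ = cos²φ₂ / cos²φ₁.
cos²φ₂ / cos²φ₁ = 3.6  ⇒  cos φ₁ = cos 3.8° / √3.6 = 0.9978/1.897 = 0.5259.
φ₁ = arccos(0.5259) ≈ 58.3°.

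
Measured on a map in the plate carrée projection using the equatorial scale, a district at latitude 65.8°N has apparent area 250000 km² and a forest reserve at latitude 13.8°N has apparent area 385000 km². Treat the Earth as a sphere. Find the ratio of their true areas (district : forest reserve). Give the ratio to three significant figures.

0.274

On the plate carrée, areal scale = h·k = 1 × sec φ, so true area = apparent × cos φ.
True area of district: 250000 × cos(65.8°) = 250000 × 0.4099 = 102500 km².
True area of forest reserve: 385000 × cos(13.8°) = 385000 × 0.9711 = 373900 km².
Ratio = 102500 / 373900 ≈ 0.274.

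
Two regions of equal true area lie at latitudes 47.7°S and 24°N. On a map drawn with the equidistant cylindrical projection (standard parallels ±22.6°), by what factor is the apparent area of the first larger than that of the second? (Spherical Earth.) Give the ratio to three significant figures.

With standard parallel φ₀ = 22.6°, the equirectangular projection gives x = Rλ cos φ₀, y = Rφ, so h = 1 and k = cos 22.6° / cos φ.
Areal scale at 47.7°: h·k = 1.000 × 1.372 = 1.372.
Areal scale at 24°: h·k = 1.000 × 1.011 = 1.011.
Ratio = 1.372/1.011 ≈ 1.36.

1.36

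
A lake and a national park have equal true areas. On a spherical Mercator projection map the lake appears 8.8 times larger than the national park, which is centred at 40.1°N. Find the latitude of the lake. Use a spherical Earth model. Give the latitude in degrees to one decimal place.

75.1°

Mercator areal scale is sec²φ, so apparent-area ratio = sec²φ₁ / sec²φ₂ = cos²φ₂ / cos²φ₁.
cos²φ₂ / cos²φ₁ = 8.8  ⇒  cos φ₁ = cos 40.1° / √8.8 = 0.7649/2.966 = 0.2579.
φ₁ = arccos(0.2579) ≈ 75.1°.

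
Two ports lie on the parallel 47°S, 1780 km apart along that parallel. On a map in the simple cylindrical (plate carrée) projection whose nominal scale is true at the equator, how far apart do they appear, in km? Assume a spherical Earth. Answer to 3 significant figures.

2610 km

In the plate carrée (x = Rλ, y = Rφ), meridians are true-scale (h = 1) and parallels are stretched by k = sec φ.
Along the parallel, k = sec 47° = 1/0.6820 = 1.466.
Map distance = 1780 × 1.466 ≈ 2610 km.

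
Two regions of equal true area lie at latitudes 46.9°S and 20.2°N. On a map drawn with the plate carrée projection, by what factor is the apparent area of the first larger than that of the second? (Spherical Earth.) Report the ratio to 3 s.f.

Plate carrée maps x = Rλ, y = Rφ. The meridian scale is h = 1 and the parallel scale is k = 1/cos φ = sec φ.
Areal scale at 46.9°: h·k = 1.000 × 1.464 = 1.464.
Areal scale at 20.2°: h·k = 1.000 × 1.066 = 1.066.
Ratio = 1.464/1.066 ≈ 1.37.

1.37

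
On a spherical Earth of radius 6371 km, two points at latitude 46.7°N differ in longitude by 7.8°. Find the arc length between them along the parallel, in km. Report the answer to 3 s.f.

595 km

Arc length along a parallel = R cos φ · Δλ (with Δλ in radians).
= 6371 × cos 46.7° × (7.8° × π/180) = 6371 × 0.6858 × 0.1361 ≈ 595 km.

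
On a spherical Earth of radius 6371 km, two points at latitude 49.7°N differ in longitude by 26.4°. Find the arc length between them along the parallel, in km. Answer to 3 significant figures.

Arc length along a parallel = R cos φ · Δλ (with Δλ in radians).
= 6371 × cos 49.7° × (26.4° × π/180) = 6371 × 0.6468 × 0.4608 ≈ 1900 km.

1900 km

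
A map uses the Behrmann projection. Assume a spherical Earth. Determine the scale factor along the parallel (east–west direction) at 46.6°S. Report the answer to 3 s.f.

The Behrmann projection is cylindrical equal-area with φ₀ = 30°. Cylindrical equal-area (φ₀ = 30°): h = cos φ / cos 30° along meridians, k = cos 30° / cos φ along parallels; h·k = 1.
k = cos 30° / cos 46.6° = 0.8660/0.6871 = 1.260.

1.26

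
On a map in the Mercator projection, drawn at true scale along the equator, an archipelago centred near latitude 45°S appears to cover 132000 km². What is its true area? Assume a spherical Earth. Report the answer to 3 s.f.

The Mercator projection is conformal; its linear scale factor is the same in every direction and equals sec φ = 1/cos φ.
Areal scale = k² = sec²φ = 1/cos²(45°) = 1/0.7071² = 2.000.
True area = apparent / (areal scale) = 132000 / 2.000 ≈ 66000 km².

66000 km²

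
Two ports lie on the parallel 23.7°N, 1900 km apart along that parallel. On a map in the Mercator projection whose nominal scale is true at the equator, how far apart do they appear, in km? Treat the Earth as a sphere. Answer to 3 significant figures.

For Mercator, h = k = sec φ (a conformal cylindrical projection has a single point scale, 1/cos φ).
Along the parallel, k = sec 23.7° = 1/0.9157 = 1.092.
Map distance = 1900 × 1.092 ≈ 2080 km.

2080 km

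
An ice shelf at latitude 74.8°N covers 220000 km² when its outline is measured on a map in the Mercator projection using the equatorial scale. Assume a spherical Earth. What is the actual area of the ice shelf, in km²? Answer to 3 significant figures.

For Mercator, h = k = sec φ (a conformal cylindrical projection has a single point scale, 1/cos φ).
Areal scale = k² = sec²φ = 1/cos²(74.8°) = 1/0.2622² = 14.55.
True area = apparent / (areal scale) = 220000 / 14.55 ≈ 15100 km².

15100 km²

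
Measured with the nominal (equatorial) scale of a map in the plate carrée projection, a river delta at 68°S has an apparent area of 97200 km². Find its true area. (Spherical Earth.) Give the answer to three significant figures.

36400 km²

For the equirectangular projection with φ₀ = 0 (plate carrée), h = 1 along meridians and k = sec φ along parallels.
Areal scale = h·k = 1 × sec φ; at 68°, h = 1.000, k = 2.669, so h·k = 2.669.
True area = apparent / (areal scale) = 97200 / 2.669 ≈ 36400 km².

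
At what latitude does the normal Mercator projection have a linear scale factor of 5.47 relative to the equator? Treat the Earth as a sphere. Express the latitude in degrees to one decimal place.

79.5°

Mercator scale is k = sec φ = 1/cos φ.
1/cos φ = 5.47  ⇒  cos φ = 0.1828  ⇒  φ = arccos(0.1828) ≈ 79.5°.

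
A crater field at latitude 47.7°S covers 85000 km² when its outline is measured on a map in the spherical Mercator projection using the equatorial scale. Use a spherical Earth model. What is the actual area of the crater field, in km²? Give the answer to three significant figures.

Mercator is conformal, so the point scale is isotropic: h = k = sec φ = 1/cos φ.
Areal scale = k² = sec²φ = 1/cos²(47.7°) = 1/0.6730² = 2.208.
True area = apparent / (areal scale) = 85000 / 2.208 ≈ 38500 km².

38500 km²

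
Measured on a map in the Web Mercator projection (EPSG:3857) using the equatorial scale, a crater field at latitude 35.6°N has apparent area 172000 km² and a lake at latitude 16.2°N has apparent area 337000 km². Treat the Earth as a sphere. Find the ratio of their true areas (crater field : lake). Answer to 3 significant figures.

0.366

Since Mercator area scale is 1/cos²φ, the true area equals the apparent area multiplied by cos²φ.
True area of crater field: 172000 × cos²(35.6°) = 172000 × 0.6611 = 113700 km².
True area of lake: 337000 × cos²(16.2°) = 337000 × 0.9222 = 310800 km².
Ratio = 113700 / 310800 ≈ 0.366.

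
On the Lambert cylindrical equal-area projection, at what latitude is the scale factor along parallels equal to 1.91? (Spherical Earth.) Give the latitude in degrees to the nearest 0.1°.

58.4°

The Lambert cylindrical equal-area projection is the cylindrical equal-area projection with its standard parallel at the equator (φ₀ = 0). A cylindrical equal-area projection with standard parallel φ₀ has meridian scale h = cos φ / cos φ₀ and parallel scale k = cos φ₀ / cos φ (so areas are preserved, h·k = 1).
k = cos φ₀ / cos φ = 1.91  ⇒  cos φ = cos 0° / 1.91 = 0.5236.
φ = arccos(0.5236) ≈ 58.4°.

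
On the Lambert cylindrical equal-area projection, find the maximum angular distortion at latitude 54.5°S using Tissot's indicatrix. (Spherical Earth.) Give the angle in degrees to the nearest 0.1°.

59.4°

The Lambert cylindrical equal-area projection is the cylindrical equal-area projection with its standard parallel at the equator (φ₀ = 0). Cylindrical equal-area (φ₀ = 0°): h = cos φ / cos 0° along meridians, k = cos 0° / cos φ along parallels; h·k = 1.
At 54.5°: h = 0.5807, k = 1.722; principal scales a = 1.722, b = 0.5807.
sin(ω/2) = (a − b)/(a + b) = 1.141/2.303 = 0.4956, so ω = 2 arcsin(0.4956) ≈ 59.4°.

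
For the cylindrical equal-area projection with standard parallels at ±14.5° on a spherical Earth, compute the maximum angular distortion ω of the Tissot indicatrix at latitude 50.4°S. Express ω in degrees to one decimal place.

A cylindrical equal-area projection with standard parallel φ₀ has meridian scale h = cos φ / cos φ₀ and parallel scale k = cos φ₀ / cos φ (so areas are preserved, h·k = 1).
At 50.4°: h = 0.6584, k = 1.519; principal scales a = 1.519, b = 0.6584.
sin(ω/2) = (a − b)/(a + b) = 0.8604/2.177 = 0.3952, so ω = 2 arcsin(0.3952) ≈ 46.6°.

46.6°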